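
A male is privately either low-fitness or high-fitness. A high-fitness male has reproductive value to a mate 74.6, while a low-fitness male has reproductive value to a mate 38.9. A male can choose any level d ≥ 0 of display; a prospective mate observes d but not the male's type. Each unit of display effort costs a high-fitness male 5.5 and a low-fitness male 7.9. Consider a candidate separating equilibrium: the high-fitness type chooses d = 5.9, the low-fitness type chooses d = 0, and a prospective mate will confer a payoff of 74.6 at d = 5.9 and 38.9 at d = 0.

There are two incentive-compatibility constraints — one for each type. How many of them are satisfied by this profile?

Low-fitness type: stay at 0 → 38.9; mimic → 74.6 − 7.9 × 5.9 = 27.99. IC holds (38.9 ≥ 27.99).
High-fitness type: signal → 74.6 − 5.5 × 5.9 = 42.15; deviate to 0 → 38.9. IC holds (42.15 ≥ 38.9).
2 of 2 constraints hold, so this is a separating equilibrium.

2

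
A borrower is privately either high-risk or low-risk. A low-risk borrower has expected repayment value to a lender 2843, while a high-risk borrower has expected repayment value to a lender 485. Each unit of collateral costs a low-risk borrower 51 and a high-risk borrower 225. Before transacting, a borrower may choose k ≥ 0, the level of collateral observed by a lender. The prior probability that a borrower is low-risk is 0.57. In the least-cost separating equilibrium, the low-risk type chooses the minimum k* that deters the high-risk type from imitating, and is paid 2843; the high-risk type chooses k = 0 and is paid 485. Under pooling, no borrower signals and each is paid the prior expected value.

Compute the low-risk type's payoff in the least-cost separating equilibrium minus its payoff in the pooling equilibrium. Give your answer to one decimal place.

479.5

Least-cost separating signal: k* solves 485 = 2843 − 225·k*, so k* = (2843 − 485)/225 = 10.48.
Low-risk type's separating payoff: 2843 − 51 × k* = 2843 − 51 × (2843 − 485)/225 = 2843 − 120258/225 = 2308.52.
Pooling payoff: 0.57 × 2843 + 0.43 × 485 = 1829.06.
Difference: 2308.52 − 1829.06 = 479.46, i.e. 479.5 to one decimal place.
The low-risk type prefers to separate.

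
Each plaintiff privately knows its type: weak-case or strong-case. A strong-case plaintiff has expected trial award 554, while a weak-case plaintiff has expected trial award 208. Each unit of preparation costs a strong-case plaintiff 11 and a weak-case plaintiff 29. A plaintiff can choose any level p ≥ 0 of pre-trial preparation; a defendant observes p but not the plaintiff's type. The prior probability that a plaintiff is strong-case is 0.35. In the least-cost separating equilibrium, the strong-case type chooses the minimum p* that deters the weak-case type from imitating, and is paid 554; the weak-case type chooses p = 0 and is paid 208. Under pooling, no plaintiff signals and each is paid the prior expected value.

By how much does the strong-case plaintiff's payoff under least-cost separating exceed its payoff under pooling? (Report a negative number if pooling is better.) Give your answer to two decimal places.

Least-cost separating signal: p* solves 208 = 554 − 29·p*, so p* = (554 − 208)/29 ≈ 11.9310.
Strong-case type's separating payoff: 554 − 11 × p* = 554 − 11 × (554 − 208)/29 = 554 − 3806/29 ≈ 422.7586.
Pooling payoff: 0.35 × 554 + 0.65 × 208 = 329.1.
Difference: 422.7586 − 329.1 = 93.6586, i.e. 93.66 to two decimal places.
The strong-case type prefers to separate.

93.66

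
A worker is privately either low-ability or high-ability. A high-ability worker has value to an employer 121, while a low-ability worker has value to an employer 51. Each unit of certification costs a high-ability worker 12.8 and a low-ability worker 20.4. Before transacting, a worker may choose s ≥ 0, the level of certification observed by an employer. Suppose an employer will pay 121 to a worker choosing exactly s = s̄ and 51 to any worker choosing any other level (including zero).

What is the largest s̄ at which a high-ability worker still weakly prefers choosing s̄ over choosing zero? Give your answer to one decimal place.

5.5

Choosing s̄ yields the high-ability type 121 − 12.8·s̄; choosing zero yields 51.
The high-ability type is indifferent at 121 − 12.8·s̄ = 51, i.e. s̄ = (121 − 51) / 12.8 ≈ 5.5.
For any s̄ above 5.5 the high-ability type would rather pool at zero, so separation collapses.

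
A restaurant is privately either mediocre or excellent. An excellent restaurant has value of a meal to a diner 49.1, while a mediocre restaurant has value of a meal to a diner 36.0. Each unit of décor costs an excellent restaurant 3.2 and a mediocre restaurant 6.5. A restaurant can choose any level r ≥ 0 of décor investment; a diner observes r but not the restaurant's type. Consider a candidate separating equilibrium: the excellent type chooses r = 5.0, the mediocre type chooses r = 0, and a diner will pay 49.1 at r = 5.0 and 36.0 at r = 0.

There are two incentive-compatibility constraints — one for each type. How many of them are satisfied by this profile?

Mediocre type: stay at 0 → 36.0; mimic → 49.1 − 6.5 × 5.0 = 16.6. IC holds (36.0 ≥ 16.6).
Excellent type: signal → 49.1 − 3.2 × 5.0 = 33.1; deviate to 0 → 36.0. IC fails (33.1 < 36.0).
1 of 2 constraints hold, so this profile is not an equilibrium.

1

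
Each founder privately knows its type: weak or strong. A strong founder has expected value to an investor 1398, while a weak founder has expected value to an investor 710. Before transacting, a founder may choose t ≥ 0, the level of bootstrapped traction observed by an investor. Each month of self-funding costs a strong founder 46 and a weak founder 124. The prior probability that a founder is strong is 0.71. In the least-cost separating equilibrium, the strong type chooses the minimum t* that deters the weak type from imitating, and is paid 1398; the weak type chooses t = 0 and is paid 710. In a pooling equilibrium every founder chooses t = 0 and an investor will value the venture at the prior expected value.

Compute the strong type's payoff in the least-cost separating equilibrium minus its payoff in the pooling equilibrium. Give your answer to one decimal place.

-55.7

Least-cost separating signal: t* solves 710 = 1398 − 124·t*, so t* = (1398 − 710)/124 ≈ 5.5484.
Strong type's separating payoff: 1398 − 46 × t* = 1398 − 46 × (1398 − 710)/124 = 1398 − 31648/124 ≈ 1142.774.
Pooling payoff: 0.71 × 1398 + 0.29 × 710 = 1198.48.
Difference: 1142.774 − 1198.48 = -55.706, i.e. -55.7 to one decimal place.
The strong type would prefer the pooling outcome.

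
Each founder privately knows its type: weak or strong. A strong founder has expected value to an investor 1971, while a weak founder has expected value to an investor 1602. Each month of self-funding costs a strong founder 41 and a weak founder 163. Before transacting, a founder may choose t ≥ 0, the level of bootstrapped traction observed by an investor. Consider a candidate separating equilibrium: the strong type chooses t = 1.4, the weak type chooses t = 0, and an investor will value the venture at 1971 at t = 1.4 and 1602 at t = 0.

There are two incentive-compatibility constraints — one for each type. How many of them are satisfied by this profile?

1

Weak type: stay at 0 → 1602; mimic → 1971 − 163 × 1.4 = 1742.8. IC fails (1602 < 1742.8).
Strong type: signal → 1971 − 41 × 1.4 = 1913.6; deviate to 0 → 1602. IC holds (1913.6 ≥ 1602).
1 of 2 constraints hold, so this profile is not an equilibrium.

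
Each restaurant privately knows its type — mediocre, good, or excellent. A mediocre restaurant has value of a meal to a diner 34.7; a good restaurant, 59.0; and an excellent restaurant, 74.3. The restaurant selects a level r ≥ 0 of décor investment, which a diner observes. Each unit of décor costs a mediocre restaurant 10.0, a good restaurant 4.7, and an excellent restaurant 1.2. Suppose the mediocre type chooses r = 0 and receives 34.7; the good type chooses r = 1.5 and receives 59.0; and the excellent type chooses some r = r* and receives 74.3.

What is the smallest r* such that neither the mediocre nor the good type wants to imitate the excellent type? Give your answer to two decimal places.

4.76

Mediocre type (on-path payoff 34.7) won't mimic when 34.7 ≥ 74.3 − 10.0·r*, i.e. r* ≥ 3.96.
Good type (on-path payoff 59.0 − 4.7×1.5 = 51.95) won't mimic when 51.95 ≥ 74.3 − 4.7·r*, i.e. r* ≥ 4.76.
Both must hold, so r* = max(3.96, 4.76) = 4.76. The good type's constraint binds.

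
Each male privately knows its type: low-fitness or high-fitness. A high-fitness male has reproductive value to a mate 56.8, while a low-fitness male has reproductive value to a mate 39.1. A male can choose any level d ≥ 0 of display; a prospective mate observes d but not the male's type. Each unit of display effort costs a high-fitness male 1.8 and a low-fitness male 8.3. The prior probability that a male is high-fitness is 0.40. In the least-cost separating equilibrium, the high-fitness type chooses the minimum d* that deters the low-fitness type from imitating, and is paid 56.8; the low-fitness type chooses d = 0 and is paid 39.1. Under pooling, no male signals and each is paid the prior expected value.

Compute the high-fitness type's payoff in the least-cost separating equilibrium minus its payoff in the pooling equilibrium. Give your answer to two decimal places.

Least-cost separating signal: d* solves 39.1 = 56.8 − 8.3·d*, so d* = (56.8 − 39.1)/8.3 ≈ 2.1325.
High-fitness type's separating payoff: 56.8 − 1.8 × d* = 56.8 − 1.8 × (56.8 − 39.1)/8.3 = 56.8 − 31.86/8.3 ≈ 52.9614.
Pooling payoff: 0.40 × 56.8 + 0.60 × 39.1 = 46.18.
Difference: 52.9614 − 46.18 = 6.7814, i.e. 6.78 to two decimal places.
The high-fitness type prefers to separate.

6.78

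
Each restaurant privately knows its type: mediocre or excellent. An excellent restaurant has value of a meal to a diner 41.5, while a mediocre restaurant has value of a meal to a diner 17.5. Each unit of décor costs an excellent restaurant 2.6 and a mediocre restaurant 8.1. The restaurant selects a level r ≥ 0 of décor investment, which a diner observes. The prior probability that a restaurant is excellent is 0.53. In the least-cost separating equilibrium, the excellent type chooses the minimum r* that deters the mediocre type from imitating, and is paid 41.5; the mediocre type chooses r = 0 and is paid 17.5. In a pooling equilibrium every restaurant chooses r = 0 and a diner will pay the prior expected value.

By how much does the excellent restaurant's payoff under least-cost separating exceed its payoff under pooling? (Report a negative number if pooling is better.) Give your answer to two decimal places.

3.58

Least-cost separating signal: r* solves 17.5 = 41.5 − 8.1·r*, so r* = (41.5 − 17.5)/8.1 ≈ 2.9630.
Excellent type's separating payoff: 41.5 − 2.6 × r* = 41.5 − 2.6 × (41.5 − 17.5)/8.1 = 41.5 − 62.4/8.1 ≈ 33.7963.
Pooling payoff: 0.53 × 41.5 + 0.47 × 17.5 = 30.22.
Difference: 33.7963 − 30.22 = 3.5763, i.e. 3.58 to two decimal places.
The excellent type prefers to separate.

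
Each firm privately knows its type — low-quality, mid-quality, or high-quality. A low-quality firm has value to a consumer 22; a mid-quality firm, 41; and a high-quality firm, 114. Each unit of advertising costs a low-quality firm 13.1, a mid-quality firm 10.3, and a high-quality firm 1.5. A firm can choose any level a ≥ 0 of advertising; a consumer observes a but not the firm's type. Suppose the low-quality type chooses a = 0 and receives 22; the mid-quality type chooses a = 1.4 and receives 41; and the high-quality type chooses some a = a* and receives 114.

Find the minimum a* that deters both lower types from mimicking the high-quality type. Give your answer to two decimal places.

8.49

Low-quality type (on-path payoff 22) won't mimic when 22 ≥ 114 − 13.1·a*, i.e. a* ≥ 7.02.
Mid-quality type (on-path payoff 41 − 10.3×1.4 = 26.58) won't mimic when 26.58 ≥ 114 − 10.3·a*, i.e. a* ≥ 8.49.
Both must hold, so a* = max(7.02, 8.49) = 8.49. The mid-quality type's constraint binds.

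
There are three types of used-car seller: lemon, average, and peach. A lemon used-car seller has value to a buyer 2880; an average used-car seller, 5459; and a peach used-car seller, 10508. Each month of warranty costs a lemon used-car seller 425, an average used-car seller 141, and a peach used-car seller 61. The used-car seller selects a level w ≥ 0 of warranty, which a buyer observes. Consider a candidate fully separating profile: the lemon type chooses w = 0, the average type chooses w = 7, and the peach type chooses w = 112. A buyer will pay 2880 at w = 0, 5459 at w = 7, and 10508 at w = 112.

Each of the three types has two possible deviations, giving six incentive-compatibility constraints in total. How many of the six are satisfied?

Lemon (own payoff 2880): to w=7 gives 5459 − 425×7 = 2484 → no gain ✓; to w=112 gives 10508 − 425×112 = -37092 → no gain ✓.
Average (own payoff 5459 − 141×7 = 4472): to w=0 gives 2880 → no gain ✓; to w=112 gives 10508 − 141×112 = -5284 → no gain ✓.
Peach (own payoff 10508 − 61×112 = 3676): to w=0 gives 2880 → no gain ✓; to w=7 gives 5459 − 61×7 = 5032 → profitable ✗.
5 of the 6 constraints hold; not an equilibrium.

5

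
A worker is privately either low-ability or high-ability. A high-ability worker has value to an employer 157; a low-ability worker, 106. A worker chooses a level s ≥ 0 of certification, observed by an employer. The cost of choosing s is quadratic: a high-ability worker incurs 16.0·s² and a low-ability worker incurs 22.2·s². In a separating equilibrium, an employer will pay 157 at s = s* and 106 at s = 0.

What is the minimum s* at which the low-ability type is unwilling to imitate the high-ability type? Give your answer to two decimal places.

The low-ability type at s = 0 receives 106; imitating at s* yields 157 − 22.2·s*².
Indifference: 106 = 157 − 22.2·s*², so s*² = (157 − 106) / 22.2 ≈ 2.2973.
s* = √2.2973 ≈ 1.52.

1.52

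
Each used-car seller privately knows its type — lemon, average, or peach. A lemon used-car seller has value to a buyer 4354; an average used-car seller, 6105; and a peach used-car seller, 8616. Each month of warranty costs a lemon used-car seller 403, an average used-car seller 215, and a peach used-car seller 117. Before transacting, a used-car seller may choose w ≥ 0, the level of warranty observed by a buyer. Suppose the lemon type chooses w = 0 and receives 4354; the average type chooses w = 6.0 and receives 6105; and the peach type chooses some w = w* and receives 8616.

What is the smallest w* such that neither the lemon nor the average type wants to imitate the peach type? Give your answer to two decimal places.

Lemon type (on-path payoff 4354) won't mimic when 4354 ≥ 8616 − 403·w*, i.e. w* ≥ 10.58.
Average type (on-path payoff 6105 − 215×6.0 = 4815) won't mimic when 4815 ≥ 8616 − 215·w*, i.e. w* ≥ 17.68.
Both must hold, so w* = max(10.58, 17.68) = 17.68. The average type's constraint binds.

17.68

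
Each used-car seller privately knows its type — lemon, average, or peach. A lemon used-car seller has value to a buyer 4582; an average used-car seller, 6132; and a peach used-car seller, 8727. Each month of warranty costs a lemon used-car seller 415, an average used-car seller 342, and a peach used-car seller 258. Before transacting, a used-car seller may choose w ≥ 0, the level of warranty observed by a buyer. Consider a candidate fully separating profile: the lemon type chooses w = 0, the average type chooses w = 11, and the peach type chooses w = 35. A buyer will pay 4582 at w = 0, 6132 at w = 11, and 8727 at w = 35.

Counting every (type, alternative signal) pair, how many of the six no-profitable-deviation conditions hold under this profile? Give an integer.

Peach (own payoff 8727 − 258×35 = -303): to w=0 gives 4582 → profitable ✗; to w=11 gives 6132 − 258×11 = 3294 → profitable ✗.
Average (own payoff 6132 − 342×11 = 2370): to w=0 gives 4582 → profitable ✗; to w=35 gives 8727 − 342×35 = -3243 → no gain ✓.
Lemon (own payoff 4582): to w=11 gives 6132 − 415×11 = 1567 → no gain ✓; to w=35 gives 8727 − 415×35 = -5798 → no gain ✓.
3 of the 6 constraints hold; not an equilibrium.

3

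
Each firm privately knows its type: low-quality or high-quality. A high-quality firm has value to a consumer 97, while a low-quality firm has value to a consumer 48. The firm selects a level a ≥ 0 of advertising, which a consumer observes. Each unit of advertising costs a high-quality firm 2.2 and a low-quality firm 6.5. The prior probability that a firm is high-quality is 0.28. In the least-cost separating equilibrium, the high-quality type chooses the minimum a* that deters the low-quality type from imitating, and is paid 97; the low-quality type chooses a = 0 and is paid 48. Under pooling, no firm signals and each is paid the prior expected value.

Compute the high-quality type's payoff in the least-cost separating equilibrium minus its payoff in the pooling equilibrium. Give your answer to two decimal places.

18.70

Least-cost separating signal: a* solves 48 = 97 − 6.5·a*, so a* = (97 − 48)/6.5 ≈ 7.5385.
High-quality type's separating payoff: 97 − 2.2 × a* = 97 − 2.2 × (97 − 48)/6.5 = 97 − 107.8/6.5 ≈ 80.4154.
Pooling payoff: 0.28 × 97 + 0.72 × 48 = 61.72.
Difference: 80.4154 − 61.72 = 18.6954, i.e. 18.70 to two decimal places.
The high-quality type prefers to separate.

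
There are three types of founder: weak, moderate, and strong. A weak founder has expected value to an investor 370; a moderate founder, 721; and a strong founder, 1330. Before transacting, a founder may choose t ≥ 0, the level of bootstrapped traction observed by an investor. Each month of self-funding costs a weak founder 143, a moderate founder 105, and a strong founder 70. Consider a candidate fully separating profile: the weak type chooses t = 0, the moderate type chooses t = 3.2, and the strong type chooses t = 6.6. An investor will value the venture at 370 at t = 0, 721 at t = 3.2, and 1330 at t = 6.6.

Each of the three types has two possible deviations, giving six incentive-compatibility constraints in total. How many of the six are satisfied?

Strong (own payoff 1330 − 70×6.6 = 868): to t=0 gives 370 → no gain ✓; to t=3.2 gives 721 − 70×3.2 = 497 → no gain ✓.
Moderate (own payoff 721 − 105×3.2 = 385): to t=0 gives 370 → no gain ✓; to t=6.6 gives 1330 − 105×6.6 = 637 → profitable ✗.
Weak (own payoff 370): to t=3.2 gives 721 − 143×3.2 = 263.4 → no gain ✓; to t=6.6 gives 1330 − 143×6.6 = 386.2 → profitable ✗.
4 of the 6 constraints hold; not an equilibrium.

4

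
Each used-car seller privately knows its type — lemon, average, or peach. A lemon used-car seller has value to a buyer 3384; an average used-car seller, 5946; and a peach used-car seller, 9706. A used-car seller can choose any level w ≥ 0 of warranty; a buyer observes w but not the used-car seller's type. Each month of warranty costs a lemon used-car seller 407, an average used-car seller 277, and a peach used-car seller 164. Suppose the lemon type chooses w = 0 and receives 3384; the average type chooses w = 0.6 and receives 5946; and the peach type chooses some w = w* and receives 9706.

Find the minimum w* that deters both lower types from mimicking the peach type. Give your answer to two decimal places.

15.53

Lemon type (on-path payoff 3384) won't mimic when 3384 ≥ 9706 − 407·w*, i.e. w* ≥ 15.53.
Average type (on-path payoff 5946 − 277×0.6 = 5779.8) won't mimic when 5779.8 ≥ 9706 − 277·w*, i.e. w* ≥ 14.17.
Both must hold, so w* = max(15.53, 14.17) = 15.53. The lemon type's constraint binds.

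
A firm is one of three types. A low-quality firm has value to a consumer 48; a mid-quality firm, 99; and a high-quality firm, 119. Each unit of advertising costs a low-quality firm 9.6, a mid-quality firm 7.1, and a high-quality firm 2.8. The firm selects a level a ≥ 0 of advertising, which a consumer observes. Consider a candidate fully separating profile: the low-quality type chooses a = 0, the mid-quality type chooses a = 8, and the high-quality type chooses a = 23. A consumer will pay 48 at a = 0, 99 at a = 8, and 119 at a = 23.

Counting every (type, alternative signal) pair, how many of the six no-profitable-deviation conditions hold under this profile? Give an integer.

Low-quality (own payoff 48): to a=8 gives 99 − 9.6×8 = 22.2 → no gain ✓; to a=23 gives 119 − 9.6×23 = -101.8 → no gain ✓.
High-quality (own payoff 119 − 2.8×23 = 54.6): to a=0 gives 48 → no gain ✓; to a=8 gives 99 − 2.8×8 = 76.6 → profitable ✗.
Mid-quality (own payoff 99 − 7.1×8 = 42.2): to a=0 gives 48 → profitable ✗; to a=23 gives 119 − 7.1×23 = -44.3 → no gain ✓.
4 of the 6 constraints hold; not an equilibrium.

4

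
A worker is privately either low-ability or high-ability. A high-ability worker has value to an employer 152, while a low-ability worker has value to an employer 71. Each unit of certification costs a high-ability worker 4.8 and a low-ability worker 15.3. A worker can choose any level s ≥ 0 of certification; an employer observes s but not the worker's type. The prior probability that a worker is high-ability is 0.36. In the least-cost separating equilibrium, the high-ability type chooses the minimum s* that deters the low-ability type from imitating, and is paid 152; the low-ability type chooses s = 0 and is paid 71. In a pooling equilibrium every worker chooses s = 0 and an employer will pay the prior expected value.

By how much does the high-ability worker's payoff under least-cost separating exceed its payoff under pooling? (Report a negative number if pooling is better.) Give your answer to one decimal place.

26.4

Least-cost separating signal: s* solves 71 = 152 − 15.3·s*, so s* = (152 − 71)/15.3 ≈ 5.2941.
High-ability type's separating payoff: 152 − 4.8 × s* = 152 − 4.8 × (152 − 71)/15.3 = 152 − 388.8/15.3 ≈ 126.588.
Pooling payoff: 0.36 × 152 + 0.64 × 71 = 100.16.
Difference: 126.588 − 100.16 = 26.428, i.e. 26.4 to one decimal place.
The high-ability type prefers to separate.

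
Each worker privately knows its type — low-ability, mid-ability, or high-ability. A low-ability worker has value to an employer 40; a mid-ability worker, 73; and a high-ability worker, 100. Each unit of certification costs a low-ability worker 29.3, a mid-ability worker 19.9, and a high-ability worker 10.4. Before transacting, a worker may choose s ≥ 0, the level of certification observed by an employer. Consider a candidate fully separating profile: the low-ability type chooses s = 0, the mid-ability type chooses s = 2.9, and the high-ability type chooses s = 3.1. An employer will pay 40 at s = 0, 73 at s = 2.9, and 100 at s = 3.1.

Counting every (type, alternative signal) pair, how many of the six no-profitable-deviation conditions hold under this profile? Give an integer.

High-ability (own payoff 100 − 10.4×3.1 = 67.76): to s=0 gives 40 → no gain ✓; to s=2.9 gives 73 − 10.4×2.9 = 42.84 → no gain ✓.
Low-ability (own payoff 40): to s=2.9 gives 73 − 29.3×2.9 = -11.97 → no gain ✓; to s=3.1 gives 100 − 29.3×3.1 = 9.17 → no gain ✓.
Mid-ability (own payoff 73 − 19.9×2.9 = 15.29): to s=0 gives 40 → profitable ✗; to s=3.1 gives 100 − 19.9×3.1 = 38.31 → profitable ✗.
4 of the 6 constraints hold; not an equilibrium.

4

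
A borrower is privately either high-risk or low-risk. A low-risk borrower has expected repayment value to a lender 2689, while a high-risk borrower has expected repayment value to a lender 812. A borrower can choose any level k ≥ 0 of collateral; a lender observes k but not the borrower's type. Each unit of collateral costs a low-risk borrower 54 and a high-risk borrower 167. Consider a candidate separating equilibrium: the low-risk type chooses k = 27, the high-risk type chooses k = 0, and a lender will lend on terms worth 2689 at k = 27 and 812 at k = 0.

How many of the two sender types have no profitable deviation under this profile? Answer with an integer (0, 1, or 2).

Low-risk type: signal → 2689 − 54 × 27 = 1231; deviate to 0 → 812. IC holds (1231 ≥ 812).
High-risk type: stay at 0 → 812; mimic → 2689 − 167 × 27 = -1820. IC holds (812 ≥ -1820).
2 of 2 constraints hold, so this is a separating equilibrium.

2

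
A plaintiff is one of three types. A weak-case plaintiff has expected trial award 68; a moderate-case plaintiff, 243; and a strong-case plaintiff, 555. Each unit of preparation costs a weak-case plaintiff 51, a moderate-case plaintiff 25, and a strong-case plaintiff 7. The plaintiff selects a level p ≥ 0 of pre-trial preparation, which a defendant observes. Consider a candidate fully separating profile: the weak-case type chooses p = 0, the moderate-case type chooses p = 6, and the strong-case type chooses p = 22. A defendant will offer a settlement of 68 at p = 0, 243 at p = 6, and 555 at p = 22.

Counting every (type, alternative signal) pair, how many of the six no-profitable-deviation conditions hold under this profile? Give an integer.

Moderate-case (own payoff 243 − 25×6 = 93): to p=0 gives 68 → no gain ✓; to p=22 gives 555 − 25×22 = 5 → no gain ✓.
Weak-case (own payoff 68): to p=6 gives 243 − 51×6 = -63 → no gain ✓; to p=22 gives 555 − 51×22 = -567 → no gain ✓.
Strong-case (own payoff 555 − 7×22 = 401): to p=0 gives 68 → no gain ✓; to p=6 gives 243 − 7×6 = 201 → no gain ✓.
6 of the 6 constraints hold; this profile is a separating equilibrium.

6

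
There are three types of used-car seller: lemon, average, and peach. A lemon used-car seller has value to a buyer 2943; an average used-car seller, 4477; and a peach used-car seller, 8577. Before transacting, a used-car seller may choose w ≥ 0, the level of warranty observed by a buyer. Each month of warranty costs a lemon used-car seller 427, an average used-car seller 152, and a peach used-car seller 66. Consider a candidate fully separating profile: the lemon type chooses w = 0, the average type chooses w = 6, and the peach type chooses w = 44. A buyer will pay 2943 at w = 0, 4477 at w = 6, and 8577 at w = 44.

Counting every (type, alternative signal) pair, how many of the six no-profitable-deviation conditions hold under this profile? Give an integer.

Average (own payoff 4477 − 152×6 = 3565): to w=0 gives 2943 → no gain ✓; to w=44 gives 8577 − 152×44 = 1889 → no gain ✓.
Peach (own payoff 8577 − 66×44 = 5673): to w=0 gives 2943 → no gain ✓; to w=6 gives 4477 − 66×6 = 4081 → no gain ✓.
Lemon (own payoff 2943): to w=6 gives 4477 − 427×6 = 1915 → no gain ✓; to w=44 gives 8577 − 427×44 = -10211 → no gain ✓.
6 of the 6 constraints hold; this profile is a separating equilibrium.

6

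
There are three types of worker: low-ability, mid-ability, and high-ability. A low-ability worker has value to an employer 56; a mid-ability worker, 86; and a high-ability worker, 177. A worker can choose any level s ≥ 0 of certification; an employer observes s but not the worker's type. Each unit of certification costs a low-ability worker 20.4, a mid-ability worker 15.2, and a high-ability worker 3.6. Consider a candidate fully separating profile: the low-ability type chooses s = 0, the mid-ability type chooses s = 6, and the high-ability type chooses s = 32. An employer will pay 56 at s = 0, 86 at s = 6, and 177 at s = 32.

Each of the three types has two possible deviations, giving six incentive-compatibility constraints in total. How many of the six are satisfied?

4

Mid-ability (own payoff 86 − 15.2×6 = -5.2): to s=0 gives 56 → profitable ✗; to s=32 gives 177 − 15.2×32 = -309.4 → no gain ✓.
High-ability (own payoff 177 − 3.6×32 = 61.8): to s=0 gives 56 → no gain ✓; to s=6 gives 86 − 3.6×6 = 64.4 → profitable ✗.
Low-ability (own payoff 56): to s=6 gives 86 − 20.4×6 = -36.4 → no gain ✓; to s=32 gives 177 − 20.4×32 = -475.8 → no gain ✓.
4 of the 6 constraints hold; not an equilibrium.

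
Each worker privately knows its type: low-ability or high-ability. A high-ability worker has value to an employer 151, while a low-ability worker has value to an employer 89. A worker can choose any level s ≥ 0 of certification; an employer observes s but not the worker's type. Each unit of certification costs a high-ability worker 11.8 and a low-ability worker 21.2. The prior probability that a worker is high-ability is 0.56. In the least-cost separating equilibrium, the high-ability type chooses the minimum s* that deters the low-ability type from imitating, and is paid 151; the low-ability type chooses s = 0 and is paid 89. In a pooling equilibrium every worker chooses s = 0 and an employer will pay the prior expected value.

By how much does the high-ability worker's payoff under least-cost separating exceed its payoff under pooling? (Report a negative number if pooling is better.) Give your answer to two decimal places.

Least-cost separating signal: s* solves 89 = 151 − 21.2·s*, so s* = (151 − 89)/21.2 ≈ 2.9245.
High-ability type's separating payoff: 151 − 11.8 × s* = 151 − 11.8 × (151 − 89)/21.2 = 151 − 731.6/21.2 ≈ 116.4906.
Pooling payoff: 0.56 × 151 + 0.44 × 89 = 123.72.
Difference: 116.4906 − 123.72 = -7.2294, i.e. -7.23 to two decimal places.
The high-ability type would prefer the pooling outcome.

-7.23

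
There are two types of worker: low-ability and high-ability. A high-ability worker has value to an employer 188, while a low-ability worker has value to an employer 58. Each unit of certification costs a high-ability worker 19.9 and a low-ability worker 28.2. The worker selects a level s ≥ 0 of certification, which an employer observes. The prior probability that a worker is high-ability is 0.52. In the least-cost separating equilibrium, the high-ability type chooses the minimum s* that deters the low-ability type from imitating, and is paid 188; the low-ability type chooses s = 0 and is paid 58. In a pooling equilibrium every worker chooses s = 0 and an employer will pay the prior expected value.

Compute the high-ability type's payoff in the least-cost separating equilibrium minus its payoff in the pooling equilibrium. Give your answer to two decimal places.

Least-cost separating signal: s* solves 58 = 188 − 28.2·s*, so s* = (188 − 58)/28.2 ≈ 4.6099.
High-ability type's separating payoff: 188 − 19.9 × s* = 188 − 19.9 × (188 − 58)/28.2 = 188 − 2587/28.2 ≈ 96.2624.
Pooling payoff: 0.52 × 188 + 0.48 × 58 = 125.6.
Difference: 96.2624 − 125.6 = -29.3376, i.e. -29.34 to two decimal places.
The high-ability type would prefer the pooling outcome.

-29.34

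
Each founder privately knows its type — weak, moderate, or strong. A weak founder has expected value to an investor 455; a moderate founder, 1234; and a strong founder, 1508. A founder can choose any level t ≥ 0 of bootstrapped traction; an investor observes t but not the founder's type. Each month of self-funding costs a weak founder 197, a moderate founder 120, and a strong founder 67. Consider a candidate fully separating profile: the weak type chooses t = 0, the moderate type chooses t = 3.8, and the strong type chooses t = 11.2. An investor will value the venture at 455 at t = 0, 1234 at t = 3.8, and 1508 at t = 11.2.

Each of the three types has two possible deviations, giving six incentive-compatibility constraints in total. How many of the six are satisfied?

Weak (own payoff 455): to t=3.8 gives 1234 − 197×3.8 = 485.4 → profitable ✗; to t=11.2 gives 1508 − 197×11.2 = -698.4 → no gain ✓.
Strong (own payoff 1508 − 67×11.2 = 757.6): to t=0 gives 455 → no gain ✓; to t=3.8 gives 1234 − 67×3.8 = 979.4 → profitable ✗.
Moderate (own payoff 1234 − 120×3.8 = 778): to t=0 gives 455 → no gain ✓; to t=11.2 gives 1508 − 120×11.2 = 164 → no gain ✓.
4 of the 6 constraints hold; not an equilibrium.

4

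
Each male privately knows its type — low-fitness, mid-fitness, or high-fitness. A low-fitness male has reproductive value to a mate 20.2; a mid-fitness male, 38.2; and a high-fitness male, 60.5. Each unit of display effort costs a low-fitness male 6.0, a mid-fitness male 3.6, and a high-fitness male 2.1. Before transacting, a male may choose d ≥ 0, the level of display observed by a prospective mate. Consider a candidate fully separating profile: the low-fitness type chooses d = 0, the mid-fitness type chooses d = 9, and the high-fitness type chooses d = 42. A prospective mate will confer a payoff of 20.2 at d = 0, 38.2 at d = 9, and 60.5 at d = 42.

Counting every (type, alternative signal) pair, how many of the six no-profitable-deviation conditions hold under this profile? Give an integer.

High-fitness (own payoff 60.5 − 2.1×42 = -27.7): to d=0 gives 20.2 → profitable ✗; to d=9 gives 38.2 − 2.1×9 = 19.3 → profitable ✗.
Mid-fitness (own payoff 38.2 − 3.6×9 = 5.8): to d=0 gives 20.2 → profitable ✗; to d=42 gives 60.5 − 3.6×42 = -90.7 → no gain ✓.
Low-fitness (own payoff 20.2): to d=9 gives 38.2 − 6.0×9 = -15.8 → no gain ✓; to d=42 gives 60.5 − 6.0×42 = -191.5 → no gain ✓.
3 of the 6 constraints hold; not an equilibrium.

3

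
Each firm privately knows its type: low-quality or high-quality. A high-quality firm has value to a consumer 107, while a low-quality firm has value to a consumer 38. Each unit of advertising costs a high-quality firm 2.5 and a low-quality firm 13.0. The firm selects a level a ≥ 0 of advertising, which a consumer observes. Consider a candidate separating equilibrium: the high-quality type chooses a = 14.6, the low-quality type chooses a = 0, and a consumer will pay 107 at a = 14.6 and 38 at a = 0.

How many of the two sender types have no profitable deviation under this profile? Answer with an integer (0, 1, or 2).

2

Low-quality type: stay at 0 → 38; mimic → 107 − 13.0 × 14.6 = -82.8. IC holds (38 ≥ -82.8).
High-quality type: signal → 107 − 2.5 × 14.6 = 70.5; deviate to 0 → 38. IC holds (70.5 ≥ 38).
2 of 2 constraints hold, so this is a separating equilibrium.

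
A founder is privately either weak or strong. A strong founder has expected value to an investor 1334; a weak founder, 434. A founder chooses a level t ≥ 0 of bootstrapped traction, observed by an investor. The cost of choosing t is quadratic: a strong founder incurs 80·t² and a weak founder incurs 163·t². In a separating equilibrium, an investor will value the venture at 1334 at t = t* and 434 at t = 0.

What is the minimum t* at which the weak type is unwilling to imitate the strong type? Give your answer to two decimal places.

2.35

The weak type at t = 0 receives 434; imitating at t* yields 1334 − 163·t*².
Indifference: 434 = 1334 − 163·t*², so t*² = (1334 − 434) / 163 ≈ 5.5215.
t* = √5.5215 ≈ 2.35.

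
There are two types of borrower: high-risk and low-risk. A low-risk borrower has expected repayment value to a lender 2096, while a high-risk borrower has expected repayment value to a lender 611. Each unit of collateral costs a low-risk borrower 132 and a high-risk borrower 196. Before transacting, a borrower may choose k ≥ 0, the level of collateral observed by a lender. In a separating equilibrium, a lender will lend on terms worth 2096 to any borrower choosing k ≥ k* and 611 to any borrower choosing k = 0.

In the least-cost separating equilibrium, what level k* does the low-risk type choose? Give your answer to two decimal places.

A high-risk borrower choosing k = 0 receives 611.
Imitating at k* instead would pay 2096 at cost 196·k*, netting 2096 − 196·k*.
Indifference: 611 = 2096 − 196·k*, so k* = (2096 − 611) / 196 ≈ 7.58.
At k* the high-risk type's incentive constraint just binds; the low-risk type strictly prefers k* since its per-unit cost is lower.

7.58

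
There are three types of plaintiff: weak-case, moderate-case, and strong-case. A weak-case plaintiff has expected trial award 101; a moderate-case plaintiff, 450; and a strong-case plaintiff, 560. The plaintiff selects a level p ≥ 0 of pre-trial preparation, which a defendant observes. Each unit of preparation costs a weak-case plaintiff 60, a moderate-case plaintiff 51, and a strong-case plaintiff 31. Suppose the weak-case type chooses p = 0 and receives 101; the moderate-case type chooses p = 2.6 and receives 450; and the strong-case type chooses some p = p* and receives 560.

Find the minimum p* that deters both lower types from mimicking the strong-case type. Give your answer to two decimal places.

Moderate-case type (on-path payoff 450 − 51×2.6 = 317.4) won't mimic when 317.4 ≥ 560 − 51·p*, i.e. p* ≥ 4.76.
Weak-case type (on-path payoff 101) won't mimic when 101 ≥ 560 − 60·p*, i.e. p* ≥ 7.65.
Both must hold, so p* = max(7.65, 4.76) = 7.65. The weak-case type's constraint binds.

7.65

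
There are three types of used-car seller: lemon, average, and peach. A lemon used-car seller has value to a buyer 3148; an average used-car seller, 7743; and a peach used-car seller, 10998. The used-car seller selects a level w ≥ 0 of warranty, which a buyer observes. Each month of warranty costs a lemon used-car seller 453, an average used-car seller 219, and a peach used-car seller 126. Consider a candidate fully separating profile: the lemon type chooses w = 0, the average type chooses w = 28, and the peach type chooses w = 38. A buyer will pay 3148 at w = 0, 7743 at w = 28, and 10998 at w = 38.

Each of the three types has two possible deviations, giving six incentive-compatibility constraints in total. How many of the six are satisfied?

4

Average (own payoff 7743 − 219×28 = 1611): to w=0 gives 3148 → profitable ✗; to w=38 gives 10998 − 219×38 = 2676 → profitable ✗.
Lemon (own payoff 3148): to w=28 gives 7743 − 453×28 = -4941 → no gain ✓; to w=38 gives 10998 − 453×38 = -6216 → no gain ✓.
Peach (own payoff 10998 − 126×38 = 6210): to w=0 gives 3148 → no gain ✓; to w=28 gives 7743 − 126×28 = 4215 → no gain ✓.
4 of the 6 constraints hold; not an equilibrium.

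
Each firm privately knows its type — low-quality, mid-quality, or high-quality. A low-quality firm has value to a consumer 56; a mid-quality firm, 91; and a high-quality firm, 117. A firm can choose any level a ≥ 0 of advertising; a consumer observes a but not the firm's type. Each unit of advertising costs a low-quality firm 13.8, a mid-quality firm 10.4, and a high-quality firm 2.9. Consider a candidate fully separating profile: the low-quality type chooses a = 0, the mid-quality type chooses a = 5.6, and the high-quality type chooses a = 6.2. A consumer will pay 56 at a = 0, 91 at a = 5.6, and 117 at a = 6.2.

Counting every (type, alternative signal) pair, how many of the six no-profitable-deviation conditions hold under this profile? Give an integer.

High-quality (own payoff 117 − 2.9×6.2 = 99.02): to a=0 gives 56 → no gain ✓; to a=5.6 gives 91 − 2.9×5.6 = 74.76 → no gain ✓.
Low-quality (own payoff 56): to a=5.6 gives 91 − 13.8×5.6 = 13.72 → no gain ✓; to a=6.2 gives 117 − 13.8×6.2 = 31.44 → no gain ✓.
Mid-quality (own payoff 91 − 10.4×5.6 = 32.76): to a=0 gives 56 → profitable ✗; to a=6.2 gives 117 − 10.4×6.2 = 52.52 → profitable ✗.
4 of the 6 constraints hold; not an equilibrium.

4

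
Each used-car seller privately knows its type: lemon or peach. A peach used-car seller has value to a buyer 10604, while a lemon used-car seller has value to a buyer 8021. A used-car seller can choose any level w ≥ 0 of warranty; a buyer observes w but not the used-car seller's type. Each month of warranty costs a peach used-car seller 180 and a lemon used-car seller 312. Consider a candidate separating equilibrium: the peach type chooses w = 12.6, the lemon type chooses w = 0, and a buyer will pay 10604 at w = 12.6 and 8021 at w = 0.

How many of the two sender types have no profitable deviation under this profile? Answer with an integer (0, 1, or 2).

2

Peach type: signal → 10604 − 180 × 12.6 = 8336; deviate to 0 → 8021. IC holds (8336 ≥ 8021).
Lemon type: stay at 0 → 8021; mimic → 10604 − 312 × 12.6 = 6672.8. IC holds (8021 ≥ 6672.8).
2 of 2 constraints hold, so this is a separating equilibrium.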